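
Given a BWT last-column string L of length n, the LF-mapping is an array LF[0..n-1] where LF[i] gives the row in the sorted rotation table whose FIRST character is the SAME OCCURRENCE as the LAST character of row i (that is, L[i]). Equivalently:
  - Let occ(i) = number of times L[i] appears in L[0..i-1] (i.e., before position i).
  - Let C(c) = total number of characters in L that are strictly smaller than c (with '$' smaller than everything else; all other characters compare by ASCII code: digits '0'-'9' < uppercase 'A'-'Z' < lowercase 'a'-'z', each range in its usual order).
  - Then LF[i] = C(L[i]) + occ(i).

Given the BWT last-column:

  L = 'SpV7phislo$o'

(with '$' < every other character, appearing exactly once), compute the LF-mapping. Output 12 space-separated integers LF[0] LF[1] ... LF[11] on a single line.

Answer: 2 9 3 1 10 4 5 11 6 7 0 8

Derivation:
Char counts: '$':1, '7':1, 'S':1, 'V':1, 'h':1, 'i':1, 'l':1, 'o':2, 'p':2, 's':1
C (first-col start): C('$')=0, C('7')=1, C('S')=2, C('V')=3, C('h')=4, C('i')=5, C('l')=6, C('o')=7, C('p')=9, C('s')=11
L[0]='S': occ=0, LF[0]=C('S')+0=2+0=2
L[1]='p': occ=0, LF[1]=C('p')+0=9+0=9
L[2]='V': occ=0, LF[2]=C('V')+0=3+0=3
L[3]='7': occ=0, LF[3]=C('7')+0=1+0=1
L[4]='p': occ=1, LF[4]=C('p')+1=9+1=10
L[5]='h': occ=0, LF[5]=C('h')+0=4+0=4
L[6]='i': occ=0, LF[6]=C('i')+0=5+0=5
L[7]='s': occ=0, LF[7]=C('s')+0=11+0=11
L[8]='l': occ=0, LF[8]=C('l')+0=6+0=6
L[9]='o': occ=0, LF[9]=C('o')+0=7+0=7
L[10]='$': occ=0, LF[10]=C('$')+0=0+0=0
L[11]='o': occ=1, LF[11]=C('o')+1=7+1=8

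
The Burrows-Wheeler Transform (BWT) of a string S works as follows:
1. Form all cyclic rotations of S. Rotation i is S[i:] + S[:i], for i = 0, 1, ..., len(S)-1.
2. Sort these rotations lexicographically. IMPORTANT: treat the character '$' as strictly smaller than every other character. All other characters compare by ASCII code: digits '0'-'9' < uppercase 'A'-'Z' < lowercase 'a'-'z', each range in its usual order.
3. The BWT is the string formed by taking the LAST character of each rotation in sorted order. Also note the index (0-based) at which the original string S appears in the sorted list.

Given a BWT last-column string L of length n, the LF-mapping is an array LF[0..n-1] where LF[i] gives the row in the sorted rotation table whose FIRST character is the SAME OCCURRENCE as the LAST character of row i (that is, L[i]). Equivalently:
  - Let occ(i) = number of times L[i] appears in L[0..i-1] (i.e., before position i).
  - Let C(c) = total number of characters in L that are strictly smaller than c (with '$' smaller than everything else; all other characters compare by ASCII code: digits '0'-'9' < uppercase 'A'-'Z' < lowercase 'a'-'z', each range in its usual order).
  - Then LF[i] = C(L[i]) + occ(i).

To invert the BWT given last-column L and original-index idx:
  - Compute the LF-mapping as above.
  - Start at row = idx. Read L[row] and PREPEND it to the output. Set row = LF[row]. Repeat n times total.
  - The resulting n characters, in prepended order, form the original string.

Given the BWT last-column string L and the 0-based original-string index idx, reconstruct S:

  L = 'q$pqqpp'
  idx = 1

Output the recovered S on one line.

LF mapping: 4 0 1 5 6 2 3
Walk LF starting at row 1, prepending L[row]:
  step 1: row=1, L[1]='$', prepend. Next row=LF[1]=0
  step 2: row=0, L[0]='q', prepend. Next row=LF[0]=4
  step 3: row=4, L[4]='q', prepend. Next row=LF[4]=6
  step 4: row=6, L[6]='p', prepend. Next row=LF[6]=3
  step 5: row=3, L[3]='q', prepend. Next row=LF[3]=5
  step 6: row=5, L[5]='p', prepend. Next row=LF[5]=2
  step 7: row=2, L[2]='p', prepend. Next row=LF[2]=1
Reversed output: ppqpqq$

Answer: ppqpqq$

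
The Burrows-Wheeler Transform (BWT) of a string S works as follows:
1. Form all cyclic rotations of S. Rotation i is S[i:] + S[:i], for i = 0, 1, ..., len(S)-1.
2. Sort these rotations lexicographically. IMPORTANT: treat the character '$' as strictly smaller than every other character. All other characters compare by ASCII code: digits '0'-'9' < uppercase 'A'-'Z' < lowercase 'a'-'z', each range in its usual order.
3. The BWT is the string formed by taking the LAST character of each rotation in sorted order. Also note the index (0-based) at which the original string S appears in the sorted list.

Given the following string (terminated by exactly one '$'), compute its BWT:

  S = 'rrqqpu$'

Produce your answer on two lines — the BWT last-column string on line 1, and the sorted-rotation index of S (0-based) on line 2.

All 7 rotations (rotation i = S[i:]+S[:i]):
  rot[0] = rrqqpu$
  rot[1] = rqqpu$r
  rot[2] = qqpu$rr
  rot[3] = qpu$rrq
  rot[4] = pu$rrqq
  rot[5] = u$rrqqp
  rot[6] = $rrqqpu
Sorted (with $ < everything):
  sorted[0] = $rrqqpu  (last char: 'u')
  sorted[1] = pu$rrqq  (last char: 'q')
  sorted[2] = qpu$rrq  (last char: 'q')
  sorted[3] = qqpu$rr  (last char: 'r')
  sorted[4] = rqqpu$r  (last char: 'r')
  sorted[5] = rrqqpu$  (last char: '$')
  sorted[6] = u$rrqqp  (last char: 'p')
Last column: uqqrr$p
Original string S is at sorted index 5

Answer: uqqrr$p
5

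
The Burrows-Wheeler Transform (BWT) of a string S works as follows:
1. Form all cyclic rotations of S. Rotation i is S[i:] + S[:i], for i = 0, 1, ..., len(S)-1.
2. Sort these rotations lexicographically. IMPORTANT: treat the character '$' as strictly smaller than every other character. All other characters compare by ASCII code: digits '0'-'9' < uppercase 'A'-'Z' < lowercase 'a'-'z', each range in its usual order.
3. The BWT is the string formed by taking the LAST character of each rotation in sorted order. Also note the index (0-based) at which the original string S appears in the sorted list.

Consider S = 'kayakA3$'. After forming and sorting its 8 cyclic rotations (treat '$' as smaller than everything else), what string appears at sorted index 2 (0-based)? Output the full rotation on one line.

Answer: A3$kayak

Derivation:
All 8 rotations (rotation i = S[i:]+S[:i]):
  rot[0] = kayakA3$
  rot[1] = ayakA3$k
  rot[2] = yakA3$ka
  rot[3] = akA3$kay
  rot[4] = kA3$kaya
  rot[5] = A3$kayak
  rot[6] = 3$kayakA
  rot[7] = $kayakA3
Sorted (with $ < everything):
  sorted[0] = $kayakA3
  sorted[1] = 3$kayakA
  sorted[2] = A3$kayak
  sorted[3] = akA3$kay
  sorted[4] = ayakA3$k
  sorted[5] = kA3$kaya
  sorted[6] = kayakA3$
  sorted[7] = yakA3$ka
sorted[2] = A3$kayak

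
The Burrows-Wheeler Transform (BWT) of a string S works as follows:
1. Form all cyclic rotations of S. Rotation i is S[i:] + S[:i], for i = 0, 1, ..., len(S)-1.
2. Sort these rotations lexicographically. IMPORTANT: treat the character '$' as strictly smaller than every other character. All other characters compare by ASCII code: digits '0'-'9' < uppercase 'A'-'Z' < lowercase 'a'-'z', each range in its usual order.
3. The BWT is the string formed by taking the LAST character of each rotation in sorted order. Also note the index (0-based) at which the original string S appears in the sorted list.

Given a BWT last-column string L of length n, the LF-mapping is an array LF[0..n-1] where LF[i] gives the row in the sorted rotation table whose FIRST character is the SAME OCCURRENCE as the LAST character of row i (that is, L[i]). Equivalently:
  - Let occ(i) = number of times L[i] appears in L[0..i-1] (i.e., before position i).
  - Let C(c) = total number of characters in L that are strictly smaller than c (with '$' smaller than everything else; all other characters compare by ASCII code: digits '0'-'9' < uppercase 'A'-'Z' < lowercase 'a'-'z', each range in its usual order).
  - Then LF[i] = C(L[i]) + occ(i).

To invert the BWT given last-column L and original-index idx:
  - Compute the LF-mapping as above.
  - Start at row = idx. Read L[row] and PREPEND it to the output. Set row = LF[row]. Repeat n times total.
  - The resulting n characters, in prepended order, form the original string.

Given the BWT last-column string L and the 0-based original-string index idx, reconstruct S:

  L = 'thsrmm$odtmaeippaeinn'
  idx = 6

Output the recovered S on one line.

Answer: hammerdisappointment$

Derivation:
LF mapping: 19 6 18 17 9 10 0 14 3 20 11 1 4 7 15 16 2 5 8 12 13
Walk LF starting at row 6, prepending L[row]:
  step 1: row=6, L[6]='$', prepend. Next row=LF[6]=0
  step 2: row=0, L[0]='t', prepend. Next row=LF[0]=19
  step 3: row=19, L[19]='n', prepend. Next row=LF[19]=12
  step 4: row=12, L[12]='e', prepend. Next row=LF[12]=4
  step 5: row=4, L[4]='m', prepend. Next row=LF[4]=9
  step 6: row=9, L[9]='t', prepend. Next row=LF[9]=20
  step 7: row=20, L[20]='n', prepend. Next row=LF[20]=13
  step 8: row=13, L[13]='i', prepend. Next row=LF[13]=7
  step 9: row=7, L[7]='o', prepend. Next row=LF[7]=14
  step 10: row=14, L[14]='p', prepend. Next row=LF[14]=15
  step 11: row=15, L[15]='p', prepend. Next row=LF[15]=16
  step 12: row=16, L[16]='a', prepend. Next row=LF[16]=2
  step 13: row=2, L[2]='s', prepend. Next row=LF[2]=18
  step 14: row=18, L[18]='i', prepend. Next row=LF[18]=8
  step 15: row=8, L[8]='d', prepend. Next row=LF[8]=3
  step 16: row=3, L[3]='r', prepend. Next row=LF[3]=17
  step 17: row=17, L[17]='e', prepend. Next row=LF[17]=5
  step 18: row=5, L[5]='m', prepend. Next row=LF[5]=10
  step 19: row=10, L[10]='m', prepend. Next row=LF[10]=11
  step 20: row=11, L[11]='a', prepend. Next row=LF[11]=1
  step 21: row=1, L[1]='h', prepend. Next row=LF[1]=6
Reversed output: hammerdisappointment$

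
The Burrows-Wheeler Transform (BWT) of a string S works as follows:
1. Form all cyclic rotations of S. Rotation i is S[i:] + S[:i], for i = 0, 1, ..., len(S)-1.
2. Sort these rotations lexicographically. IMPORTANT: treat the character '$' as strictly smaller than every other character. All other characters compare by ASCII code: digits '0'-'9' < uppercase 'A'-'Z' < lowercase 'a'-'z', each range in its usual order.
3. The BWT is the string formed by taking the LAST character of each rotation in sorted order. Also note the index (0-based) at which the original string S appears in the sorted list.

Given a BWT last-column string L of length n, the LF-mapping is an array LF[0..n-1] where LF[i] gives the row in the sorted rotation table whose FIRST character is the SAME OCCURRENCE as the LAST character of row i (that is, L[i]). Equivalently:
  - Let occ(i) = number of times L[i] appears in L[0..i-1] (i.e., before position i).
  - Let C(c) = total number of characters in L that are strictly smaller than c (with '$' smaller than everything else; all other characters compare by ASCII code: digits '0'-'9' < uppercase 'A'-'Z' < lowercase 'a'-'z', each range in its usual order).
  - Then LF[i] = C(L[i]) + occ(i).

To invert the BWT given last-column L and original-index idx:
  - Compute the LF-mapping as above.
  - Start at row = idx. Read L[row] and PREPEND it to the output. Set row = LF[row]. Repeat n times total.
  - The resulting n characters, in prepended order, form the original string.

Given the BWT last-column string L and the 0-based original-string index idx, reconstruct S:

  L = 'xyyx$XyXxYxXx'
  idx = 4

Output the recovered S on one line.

Answer: YxyxXyXxxyXx$

Derivation:
LF mapping: 5 10 11 6 0 1 12 2 7 4 8 3 9
Walk LF starting at row 4, prepending L[row]:
  step 1: row=4, L[4]='$', prepend. Next row=LF[4]=0
  step 2: row=0, L[0]='x', prepend. Next row=LF[0]=5
  step 3: row=5, L[5]='X', prepend. Next row=LF[5]=1
  step 4: row=1, L[1]='y', prepend. Next row=LF[1]=10
  step 5: row=10, L[10]='x', prepend. Next row=LF[10]=8
  step 6: row=8, L[8]='x', prepend. Next row=LF[8]=7
  step 7: row=7, L[7]='X', prepend. Next row=LF[7]=2
  step 8: row=2, L[2]='y', prepend. Next row=LF[2]=11
  step 9: row=11, L[11]='X', prepend. Next row=LF[11]=3
  step 10: row=3, L[3]='x', prepend. Next row=LF[3]=6
  step 11: row=6, L[6]='y', prepend. Next row=LF[6]=12
  step 12: row=12, L[12]='x', prepend. Next row=LF[12]=9
  step 13: row=9, L[9]='Y', prepend. Next row=LF[9]=4
Reversed output: YxyxXyXxxyXx$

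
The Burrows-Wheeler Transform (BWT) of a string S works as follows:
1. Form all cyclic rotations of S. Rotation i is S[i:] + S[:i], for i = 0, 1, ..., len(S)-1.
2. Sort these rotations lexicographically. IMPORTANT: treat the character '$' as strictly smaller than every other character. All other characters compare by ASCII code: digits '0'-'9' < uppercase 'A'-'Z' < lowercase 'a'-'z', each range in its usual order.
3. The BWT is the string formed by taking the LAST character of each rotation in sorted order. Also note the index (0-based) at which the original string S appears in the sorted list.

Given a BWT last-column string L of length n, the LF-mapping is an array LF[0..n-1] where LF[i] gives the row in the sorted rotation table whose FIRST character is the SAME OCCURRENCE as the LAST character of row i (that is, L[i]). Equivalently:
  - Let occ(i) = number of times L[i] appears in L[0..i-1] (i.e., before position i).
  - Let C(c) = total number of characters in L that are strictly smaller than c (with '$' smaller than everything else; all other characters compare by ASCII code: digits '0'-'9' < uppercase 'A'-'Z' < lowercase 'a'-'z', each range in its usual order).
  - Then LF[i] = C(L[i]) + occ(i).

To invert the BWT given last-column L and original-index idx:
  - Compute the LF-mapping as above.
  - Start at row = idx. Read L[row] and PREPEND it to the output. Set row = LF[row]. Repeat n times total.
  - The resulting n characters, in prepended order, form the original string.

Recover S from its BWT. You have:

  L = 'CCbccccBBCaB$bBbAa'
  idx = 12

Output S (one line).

LF mapping: 6 7 11 14 15 16 17 2 3 8 9 4 0 12 5 13 1 10
Walk LF starting at row 12, prepending L[row]:
  step 1: row=12, L[12]='$', prepend. Next row=LF[12]=0
  step 2: row=0, L[0]='C', prepend. Next row=LF[0]=6
  step 3: row=6, L[6]='c', prepend. Next row=LF[6]=17
  step 4: row=17, L[17]='a', prepend. Next row=LF[17]=10
  step 5: row=10, L[10]='a', prepend. Next row=LF[10]=9
  step 6: row=9, L[9]='C', prepend. Next row=LF[9]=8
  step 7: row=8, L[8]='B', prepend. Next row=LF[8]=3
  step 8: row=3, L[3]='c', prepend. Next row=LF[3]=14
  step 9: row=14, L[14]='B', prepend. Next row=LF[14]=5
  step 10: row=5, L[5]='c', prepend. Next row=LF[5]=16
  step 11: row=16, L[16]='A', prepend. Next row=LF[16]=1
  step 12: row=1, L[1]='C', prepend. Next row=LF[1]=7
  step 13: row=7, L[7]='B', prepend. Next row=LF[7]=2
  step 14: row=2, L[2]='b', prepend. Next row=LF[2]=11
  step 15: row=11, L[11]='B', prepend. Next row=LF[11]=4
  step 16: row=4, L[4]='c', prepend. Next row=LF[4]=15
  step 17: row=15, L[15]='b', prepend. Next row=LF[15]=13
  step 18: row=13, L[13]='b', prepend. Next row=LF[13]=12
Reversed output: bbcBbBCAcBcBCaacC$

Answer: bbcBbBCAcBcBCaacC$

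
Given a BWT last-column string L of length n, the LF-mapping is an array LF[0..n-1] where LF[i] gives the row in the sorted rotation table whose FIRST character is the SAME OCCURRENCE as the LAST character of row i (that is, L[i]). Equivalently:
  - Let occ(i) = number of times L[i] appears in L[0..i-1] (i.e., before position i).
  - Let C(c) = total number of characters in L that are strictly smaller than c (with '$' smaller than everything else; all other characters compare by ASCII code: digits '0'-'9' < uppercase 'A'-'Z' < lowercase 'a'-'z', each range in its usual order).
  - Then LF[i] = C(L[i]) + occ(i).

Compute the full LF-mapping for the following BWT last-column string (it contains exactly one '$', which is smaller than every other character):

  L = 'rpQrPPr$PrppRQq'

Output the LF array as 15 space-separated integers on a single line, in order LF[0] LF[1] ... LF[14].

Char counts: '$':1, 'P':3, 'Q':2, 'R':1, 'p':3, 'q':1, 'r':4
C (first-col start): C('$')=0, C('P')=1, C('Q')=4, C('R')=6, C('p')=7, C('q')=10, C('r')=11
L[0]='r': occ=0, LF[0]=C('r')+0=11+0=11
L[1]='p': occ=0, LF[1]=C('p')+0=7+0=7
L[2]='Q': occ=0, LF[2]=C('Q')+0=4+0=4
L[3]='r': occ=1, LF[3]=C('r')+1=11+1=12
L[4]='P': occ=0, LF[4]=C('P')+0=1+0=1
L[5]='P': occ=1, LF[5]=C('P')+1=1+1=2
L[6]='r': occ=2, LF[6]=C('r')+2=11+2=13
L[7]='$': occ=0, LF[7]=C('$')+0=0+0=0
L[8]='P': occ=2, LF[8]=C('P')+2=1+2=3
L[9]='r': occ=3, LF[9]=C('r')+3=11+3=14
L[10]='p': occ=1, LF[10]=C('p')+1=7+1=8
L[11]='p': occ=2, LF[11]=C('p')+2=7+2=9
L[12]='R': occ=0, LF[12]=C('R')+0=6+0=6
L[13]='Q': occ=1, LF[13]=C('Q')+1=4+1=5
L[14]='q': occ=0, LF[14]=C('q')+0=10+0=10

Answer: 11 7 4 12 1 2 13 0 3 14 8 9 6 5 10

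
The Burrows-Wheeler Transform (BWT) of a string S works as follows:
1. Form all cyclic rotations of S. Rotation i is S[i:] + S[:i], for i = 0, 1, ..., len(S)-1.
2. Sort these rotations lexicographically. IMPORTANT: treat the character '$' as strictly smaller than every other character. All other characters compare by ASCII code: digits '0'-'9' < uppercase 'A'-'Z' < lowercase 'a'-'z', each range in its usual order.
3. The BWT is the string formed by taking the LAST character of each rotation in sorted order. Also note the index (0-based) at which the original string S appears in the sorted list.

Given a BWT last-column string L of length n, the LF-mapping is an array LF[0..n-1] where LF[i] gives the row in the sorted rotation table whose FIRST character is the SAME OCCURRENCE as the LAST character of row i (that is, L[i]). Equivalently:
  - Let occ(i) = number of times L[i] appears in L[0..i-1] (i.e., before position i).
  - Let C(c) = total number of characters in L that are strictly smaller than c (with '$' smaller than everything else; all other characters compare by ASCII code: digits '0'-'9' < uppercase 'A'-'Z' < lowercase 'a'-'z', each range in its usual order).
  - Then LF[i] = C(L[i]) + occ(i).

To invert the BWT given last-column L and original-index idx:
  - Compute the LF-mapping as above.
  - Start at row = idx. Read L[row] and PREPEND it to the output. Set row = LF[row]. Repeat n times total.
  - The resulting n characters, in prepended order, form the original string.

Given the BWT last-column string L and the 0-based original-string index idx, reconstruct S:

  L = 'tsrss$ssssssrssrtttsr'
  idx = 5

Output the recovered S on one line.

Answer: srrssssrssssssrttstt$

Derivation:
LF mapping: 17 5 1 6 7 0 8 9 10 11 12 13 2 14 15 3 18 19 20 16 4
Walk LF starting at row 5, prepending L[row]:
  step 1: row=5, L[5]='$', prepend. Next row=LF[5]=0
  step 2: row=0, L[0]='t', prepend. Next row=LF[0]=17
  step 3: row=17, L[17]='t', prepend. Next row=LF[17]=19
  step 4: row=19, L[19]='s', prepend. Next row=LF[19]=16
  step 5: row=16, L[16]='t', prepend. Next row=LF[16]=18
  step 6: row=18, L[18]='t', prepend. Next row=LF[18]=20
  step 7: row=20, L[20]='r', prepend. Next row=LF[20]=4
  step 8: row=4, L[4]='s', prepend. Next row=LF[4]=7
  step 9: row=7, L[7]='s', prepend. Next row=LF[7]=9
  step 10: row=9, L[9]='s', prepend. Next row=LF[9]=11
  step 11: row=11, L[11]='s', prepend. Next row=LF[11]=13
  step 12: row=13, L[13]='s', prepend. Next row=LF[13]=14
  step 13: row=14, L[14]='s', prepend. Next row=LF[14]=15
  step 14: row=15, L[15]='r', prepend. Next row=LF[15]=3
  step 15: row=3, L[3]='s', prepend. Next row=LF[3]=6
  step 16: row=6, L[6]='s', prepend. Next row=LF[6]=8
  step 17: row=8, L[8]='s', prepend. Next row=LF[8]=10
  step 18: row=10, L[10]='s', prepend. Next row=LF[10]=12
  step 19: row=12, L[12]='r', prepend. Next row=LF[12]=2
  step 20: row=2, L[2]='r', prepend. Next row=LF[2]=1
  step 21: row=1, L[1]='s', prepend. Next row=LF[1]=5
Reversed output: srrssssrssssssrttstt$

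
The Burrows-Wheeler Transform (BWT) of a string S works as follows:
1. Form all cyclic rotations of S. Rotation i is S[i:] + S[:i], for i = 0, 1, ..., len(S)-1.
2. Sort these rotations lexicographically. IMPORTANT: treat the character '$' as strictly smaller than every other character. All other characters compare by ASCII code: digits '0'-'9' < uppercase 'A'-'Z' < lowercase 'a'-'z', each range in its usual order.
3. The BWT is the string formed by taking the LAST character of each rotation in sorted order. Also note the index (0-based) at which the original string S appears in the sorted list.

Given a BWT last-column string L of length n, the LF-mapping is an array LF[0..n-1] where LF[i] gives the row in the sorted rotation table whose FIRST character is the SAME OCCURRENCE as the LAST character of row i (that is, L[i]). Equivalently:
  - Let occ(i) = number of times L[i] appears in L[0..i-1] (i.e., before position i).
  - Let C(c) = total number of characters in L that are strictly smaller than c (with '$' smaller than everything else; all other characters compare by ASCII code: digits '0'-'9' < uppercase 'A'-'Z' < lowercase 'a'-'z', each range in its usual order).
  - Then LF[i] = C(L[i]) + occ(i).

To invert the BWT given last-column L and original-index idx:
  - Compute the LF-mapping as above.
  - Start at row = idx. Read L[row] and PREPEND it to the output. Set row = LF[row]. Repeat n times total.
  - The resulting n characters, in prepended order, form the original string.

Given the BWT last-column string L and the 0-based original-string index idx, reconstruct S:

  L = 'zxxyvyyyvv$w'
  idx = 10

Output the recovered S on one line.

LF mapping: 11 5 6 7 1 8 9 10 2 3 0 4
Walk LF starting at row 10, prepending L[row]:
  step 1: row=10, L[10]='$', prepend. Next row=LF[10]=0
  step 2: row=0, L[0]='z', prepend. Next row=LF[0]=11
  step 3: row=11, L[11]='w', prepend. Next row=LF[11]=4
  step 4: row=4, L[4]='v', prepend. Next row=LF[4]=1
  step 5: row=1, L[1]='x', prepend. Next row=LF[1]=5
  step 6: row=5, L[5]='y', prepend. Next row=LF[5]=8
  step 7: row=8, L[8]='v', prepend. Next row=LF[8]=2
  step 8: row=2, L[2]='x', prepend. Next row=LF[2]=6
  step 9: row=6, L[6]='y', prepend. Next row=LF[6]=9
  step 10: row=9, L[9]='v', prepend. Next row=LF[9]=3
  step 11: row=3, L[3]='y', prepend. Next row=LF[3]=7
  step 12: row=7, L[7]='y', prepend. Next row=LF[7]=10
Reversed output: yyvyxvyxvwz$

Answer: yyvyxvyxvwz$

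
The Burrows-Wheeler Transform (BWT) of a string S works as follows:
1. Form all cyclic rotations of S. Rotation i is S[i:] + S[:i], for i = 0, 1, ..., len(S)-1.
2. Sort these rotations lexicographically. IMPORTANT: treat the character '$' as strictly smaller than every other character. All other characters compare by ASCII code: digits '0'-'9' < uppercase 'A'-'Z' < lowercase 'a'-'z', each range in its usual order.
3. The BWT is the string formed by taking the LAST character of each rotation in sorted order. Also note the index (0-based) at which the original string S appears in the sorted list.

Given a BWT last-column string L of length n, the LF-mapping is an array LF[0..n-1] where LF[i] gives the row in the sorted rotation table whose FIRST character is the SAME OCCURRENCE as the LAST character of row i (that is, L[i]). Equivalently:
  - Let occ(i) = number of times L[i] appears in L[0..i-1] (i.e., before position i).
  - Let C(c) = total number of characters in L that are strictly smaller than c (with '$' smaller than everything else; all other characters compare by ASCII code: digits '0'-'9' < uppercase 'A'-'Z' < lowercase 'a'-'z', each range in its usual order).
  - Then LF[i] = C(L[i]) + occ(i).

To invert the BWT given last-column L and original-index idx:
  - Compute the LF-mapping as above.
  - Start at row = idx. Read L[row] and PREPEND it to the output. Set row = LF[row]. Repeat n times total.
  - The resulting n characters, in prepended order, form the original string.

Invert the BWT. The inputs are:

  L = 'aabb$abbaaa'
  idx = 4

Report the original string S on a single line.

Answer: abaababbaa$

Derivation:
LF mapping: 1 2 7 8 0 3 9 10 4 5 6
Walk LF starting at row 4, prepending L[row]:
  step 1: row=4, L[4]='$', prepend. Next row=LF[4]=0
  step 2: row=0, L[0]='a', prepend. Next row=LF[0]=1
  step 3: row=1, L[1]='a', prepend. Next row=LF[1]=2
  step 4: row=2, L[2]='b', prepend. Next row=LF[2]=7
  step 5: row=7, L[7]='b', prepend. Next row=LF[7]=10
  step 6: row=10, L[10]='a', prepend. Next row=LF[10]=6
  step 7: row=6, L[6]='b', prepend. Next row=LF[6]=9
  step 8: row=9, L[9]='a', prepend. Next row=LF[9]=5
  step 9: row=5, L[5]='a', prepend. Next row=LF[5]=3
  step 10: row=3, L[3]='b', prepend. Next row=LF[3]=8
  step 11: row=8, L[8]='a', prepend. Next row=LF[8]=4
Reversed output: abaababbaa$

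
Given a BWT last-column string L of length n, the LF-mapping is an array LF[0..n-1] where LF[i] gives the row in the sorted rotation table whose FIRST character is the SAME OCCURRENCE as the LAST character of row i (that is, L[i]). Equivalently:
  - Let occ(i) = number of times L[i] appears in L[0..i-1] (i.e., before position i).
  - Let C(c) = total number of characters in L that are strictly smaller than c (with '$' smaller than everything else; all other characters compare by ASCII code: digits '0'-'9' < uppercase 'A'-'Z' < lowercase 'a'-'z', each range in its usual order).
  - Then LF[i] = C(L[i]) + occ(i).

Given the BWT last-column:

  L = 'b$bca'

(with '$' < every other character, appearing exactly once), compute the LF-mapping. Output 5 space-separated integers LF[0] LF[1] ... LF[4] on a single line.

Char counts: '$':1, 'a':1, 'b':2, 'c':1
C (first-col start): C('$')=0, C('a')=1, C('b')=2, C('c')=4
L[0]='b': occ=0, LF[0]=C('b')+0=2+0=2
L[1]='$': occ=0, LF[1]=C('$')+0=0+0=0
L[2]='b': occ=1, LF[2]=C('b')+1=2+1=3
L[3]='c': occ=0, LF[3]=C('c')+0=4+0=4
L[4]='a': occ=0, LF[4]=C('a')+0=1+0=1

Answer: 2 0 3 4 1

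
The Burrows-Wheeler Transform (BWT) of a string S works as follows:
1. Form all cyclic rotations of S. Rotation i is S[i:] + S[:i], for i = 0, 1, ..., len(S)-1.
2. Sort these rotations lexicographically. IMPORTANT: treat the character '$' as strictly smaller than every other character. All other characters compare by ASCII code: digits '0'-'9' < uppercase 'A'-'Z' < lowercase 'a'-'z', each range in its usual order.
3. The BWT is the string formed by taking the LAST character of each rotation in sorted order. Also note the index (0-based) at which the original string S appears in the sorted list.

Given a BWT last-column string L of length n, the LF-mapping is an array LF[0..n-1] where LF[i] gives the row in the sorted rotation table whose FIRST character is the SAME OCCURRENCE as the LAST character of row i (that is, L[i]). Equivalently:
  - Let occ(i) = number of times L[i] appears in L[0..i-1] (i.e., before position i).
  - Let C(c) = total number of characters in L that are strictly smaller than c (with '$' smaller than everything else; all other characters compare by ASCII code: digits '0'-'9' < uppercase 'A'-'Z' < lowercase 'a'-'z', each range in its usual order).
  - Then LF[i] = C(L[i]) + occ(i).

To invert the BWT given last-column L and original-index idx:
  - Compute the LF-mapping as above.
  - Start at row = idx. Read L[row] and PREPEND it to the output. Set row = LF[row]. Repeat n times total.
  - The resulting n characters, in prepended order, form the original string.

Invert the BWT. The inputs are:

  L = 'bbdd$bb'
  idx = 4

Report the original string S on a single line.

LF mapping: 1 2 5 6 0 3 4
Walk LF starting at row 4, prepending L[row]:
  step 1: row=4, L[4]='$', prepend. Next row=LF[4]=0
  step 2: row=0, L[0]='b', prepend. Next row=LF[0]=1
  step 3: row=1, L[1]='b', prepend. Next row=LF[1]=2
  step 4: row=2, L[2]='d', prepend. Next row=LF[2]=5
  step 5: row=5, L[5]='b', prepend. Next row=LF[5]=3
  step 6: row=3, L[3]='d', prepend. Next row=LF[3]=6
  step 7: row=6, L[6]='b', prepend. Next row=LF[6]=4
Reversed output: bdbdbb$

Answer: bdbdbb$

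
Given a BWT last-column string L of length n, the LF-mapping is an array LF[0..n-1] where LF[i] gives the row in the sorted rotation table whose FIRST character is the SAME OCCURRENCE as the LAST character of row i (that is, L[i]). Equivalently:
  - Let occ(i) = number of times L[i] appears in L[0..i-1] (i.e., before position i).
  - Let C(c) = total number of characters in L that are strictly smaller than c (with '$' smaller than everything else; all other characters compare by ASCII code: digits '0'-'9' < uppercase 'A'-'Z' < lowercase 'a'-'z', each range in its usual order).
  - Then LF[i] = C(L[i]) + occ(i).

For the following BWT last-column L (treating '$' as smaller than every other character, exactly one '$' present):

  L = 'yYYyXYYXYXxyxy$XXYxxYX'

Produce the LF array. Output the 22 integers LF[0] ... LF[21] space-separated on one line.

Answer: 18 7 8 19 1 9 10 2 11 3 14 20 15 21 0 4 5 12 16 17 13 6

Derivation:
Char counts: '$':1, 'X':6, 'Y':7, 'x':4, 'y':4
C (first-col start): C('$')=0, C('X')=1, C('Y')=7, C('x')=14, C('y')=18
L[0]='y': occ=0, LF[0]=C('y')+0=18+0=18
L[1]='Y': occ=0, LF[1]=C('Y')+0=7+0=7
L[2]='Y': occ=1, LF[2]=C('Y')+1=7+1=8
L[3]='y': occ=1, LF[3]=C('y')+1=18+1=19
L[4]='X': occ=0, LF[4]=C('X')+0=1+0=1
L[5]='Y': occ=2, LF[5]=C('Y')+2=7+2=9
L[6]='Y': occ=3, LF[6]=C('Y')+3=7+3=10
L[7]='X': occ=1, LF[7]=C('X')+1=1+1=2
L[8]='Y': occ=4, LF[8]=C('Y')+4=7+4=11
L[9]='X': occ=2, LF[9]=C('X')+2=1+2=3
L[10]='x': occ=0, LF[10]=C('x')+0=14+0=14
L[11]='y': occ=2, LF[11]=C('y')+2=18+2=20
L[12]='x': occ=1, LF[12]=C('x')+1=14+1=15
L[13]='y': occ=3, LF[13]=C('y')+3=18+3=21
L[14]='$': occ=0, LF[14]=C('$')+0=0+0=0
L[15]='X': occ=3, LF[15]=C('X')+3=1+3=4
L[16]='X': occ=4, LF[16]=C('X')+4=1+4=5
L[17]='Y': occ=5, LF[17]=C('Y')+5=7+5=12
L[18]='x': occ=2, LF[18]=C('x')+2=14+2=16
L[19]='x': occ=3, LF[19]=C('x')+3=14+3=17
L[20]='Y': occ=6, LF[20]=C('Y')+6=7+6=13
L[21]='X': occ=5, LF[21]=C('X')+5=1+5=6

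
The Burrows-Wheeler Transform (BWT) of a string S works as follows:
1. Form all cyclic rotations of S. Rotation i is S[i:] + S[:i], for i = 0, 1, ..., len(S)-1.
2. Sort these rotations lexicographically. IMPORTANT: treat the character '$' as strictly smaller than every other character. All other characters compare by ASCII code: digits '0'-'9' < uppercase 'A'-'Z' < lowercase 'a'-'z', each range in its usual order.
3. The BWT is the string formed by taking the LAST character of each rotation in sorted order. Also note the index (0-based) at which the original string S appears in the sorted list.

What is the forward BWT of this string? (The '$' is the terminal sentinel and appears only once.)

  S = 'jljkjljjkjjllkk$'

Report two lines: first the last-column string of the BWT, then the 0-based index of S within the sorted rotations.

Answer: klkjlk$jkjjljjlj
6

Derivation:
All 16 rotations (rotation i = S[i:]+S[:i]):
  rot[0] = jljkjljjkjjllkk$
  rot[1] = ljkjljjkjjllkk$j
  rot[2] = jkjljjkjjllkk$jl
  rot[3] = kjljjkjjllkk$jlj
  rot[4] = jljjkjjllkk$jljk
  rot[5] = ljjkjjllkk$jljkj
  rot[6] = jjkjjllkk$jljkjl
  rot[7] = jkjjllkk$jljkjlj
  rot[8] = kjjllkk$jljkjljj
  rot[9] = jjllkk$jljkjljjk
  rot[10] = jllkk$jljkjljjkj
  rot[11] = llkk$jljkjljjkjj
  rot[12] = lkk$jljkjljjkjjl
  rot[13] = kk$jljkjljjkjjll
  rot[14] = k$jljkjljjkjjllk
  rot[15] = $jljkjljjkjjllkk
Sorted (with $ < everything):
  sorted[0] = $jljkjljjkjjllkk  (last char: 'k')
  sorted[1] = jjkjjllkk$jljkjl  (last char: 'l')
  sorted[2] = jjllkk$jljkjljjk  (last char: 'k')
  sorted[3] = jkjjllkk$jljkjlj  (last char: 'j')
  sorted[4] = jkjljjkjjllkk$jl  (last char: 'l')
  sorted[5] = jljjkjjllkk$jljk  (last char: 'k')
  sorted[6] = jljkjljjkjjllkk$  (last char: '$')
  sorted[7] = jllkk$jljkjljjkj  (last char: 'j')
  sorted[8] = k$jljkjljjkjjllk  (last char: 'k')
  sorted[9] = kjjllkk$jljkjljj  (last char: 'j')
  sorted[10] = kjljjkjjllkk$jlj  (last char: 'j')
  sorted[11] = kk$jljkjljjkjjll  (last char: 'l')
  sorted[12] = ljjkjjllkk$jljkj  (last char: 'j')
  sorted[13] = ljkjljjkjjllkk$j  (last char: 'j')
  sorted[14] = lkk$jljkjljjkjjl  (last char: 'l')
  sorted[15] = llkk$jljkjljjkjj  (last char: 'j')
Last column: klkjlk$jkjjljjlj
Original string S is at sorted index 6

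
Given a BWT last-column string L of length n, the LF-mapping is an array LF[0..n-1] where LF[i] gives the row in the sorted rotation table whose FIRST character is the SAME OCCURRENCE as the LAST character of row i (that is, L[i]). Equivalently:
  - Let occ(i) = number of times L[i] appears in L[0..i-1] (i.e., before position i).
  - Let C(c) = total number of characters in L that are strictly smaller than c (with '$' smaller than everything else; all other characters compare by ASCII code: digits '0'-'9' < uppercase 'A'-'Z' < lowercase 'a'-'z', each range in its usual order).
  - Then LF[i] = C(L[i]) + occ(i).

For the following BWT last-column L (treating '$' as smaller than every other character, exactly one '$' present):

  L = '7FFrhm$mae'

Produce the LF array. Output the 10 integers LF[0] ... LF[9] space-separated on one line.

Char counts: '$':1, '7':1, 'F':2, 'a':1, 'e':1, 'h':1, 'm':2, 'r':1
C (first-col start): C('$')=0, C('7')=1, C('F')=2, C('a')=4, C('e')=5, C('h')=6, C('m')=7, C('r')=9
L[0]='7': occ=0, LF[0]=C('7')+0=1+0=1
L[1]='F': occ=0, LF[1]=C('F')+0=2+0=2
L[2]='F': occ=1, LF[2]=C('F')+1=2+1=3
L[3]='r': occ=0, LF[3]=C('r')+0=9+0=9
L[4]='h': occ=0, LF[4]=C('h')+0=6+0=6
L[5]='m': occ=0, LF[5]=C('m')+0=7+0=7
L[6]='$': occ=0, LF[6]=C('$')+0=0+0=0
L[7]='m': occ=1, LF[7]=C('m')+1=7+1=8
L[8]='a': occ=0, LF[8]=C('a')+0=4+0=4
L[9]='e': occ=0, LF[9]=C('e')+0=5+0=5

Answer: 1 2 3 9 6 7 0 8 4 5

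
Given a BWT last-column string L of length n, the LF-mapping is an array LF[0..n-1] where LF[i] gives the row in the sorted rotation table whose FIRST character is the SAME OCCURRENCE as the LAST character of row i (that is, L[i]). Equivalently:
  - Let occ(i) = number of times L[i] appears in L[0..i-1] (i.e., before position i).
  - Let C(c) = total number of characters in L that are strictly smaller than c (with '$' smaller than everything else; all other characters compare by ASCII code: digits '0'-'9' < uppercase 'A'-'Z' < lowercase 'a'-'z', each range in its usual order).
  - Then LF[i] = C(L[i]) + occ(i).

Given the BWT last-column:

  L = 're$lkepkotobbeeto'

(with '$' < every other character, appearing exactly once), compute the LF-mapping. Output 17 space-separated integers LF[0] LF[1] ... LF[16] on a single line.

Char counts: '$':1, 'b':2, 'e':4, 'k':2, 'l':1, 'o':3, 'p':1, 'r':1, 't':2
C (first-col start): C('$')=0, C('b')=1, C('e')=3, C('k')=7, C('l')=9, C('o')=10, C('p')=13, C('r')=14, C('t')=15
L[0]='r': occ=0, LF[0]=C('r')+0=14+0=14
L[1]='e': occ=0, LF[1]=C('e')+0=3+0=3
L[2]='$': occ=0, LF[2]=C('$')+0=0+0=0
L[3]='l': occ=0, LF[3]=C('l')+0=9+0=9
L[4]='k': occ=0, LF[4]=C('k')+0=7+0=7
L[5]='e': occ=1, LF[5]=C('e')+1=3+1=4
L[6]='p': occ=0, LF[6]=C('p')+0=13+0=13
L[7]='k': occ=1, LF[7]=C('k')+1=7+1=8
L[8]='o': occ=0, LF[8]=C('o')+0=10+0=10
L[9]='t': occ=0, LF[9]=C('t')+0=15+0=15
L[10]='o': occ=1, LF[10]=C('o')+1=10+1=11
L[11]='b': occ=0, LF[11]=C('b')+0=1+0=1
L[12]='b': occ=1, LF[12]=C('b')+1=1+1=2
L[13]='e': occ=2, LF[13]=C('e')+2=3+2=5
L[14]='e': occ=3, LF[14]=C('e')+3=3+3=6
L[15]='t': occ=1, LF[15]=C('t')+1=15+1=16
L[16]='o': occ=2, LF[16]=C('o')+2=10+2=12

Answer: 14 3 0 9 7 4 13 8 10 15 11 1 2 5 6 16 12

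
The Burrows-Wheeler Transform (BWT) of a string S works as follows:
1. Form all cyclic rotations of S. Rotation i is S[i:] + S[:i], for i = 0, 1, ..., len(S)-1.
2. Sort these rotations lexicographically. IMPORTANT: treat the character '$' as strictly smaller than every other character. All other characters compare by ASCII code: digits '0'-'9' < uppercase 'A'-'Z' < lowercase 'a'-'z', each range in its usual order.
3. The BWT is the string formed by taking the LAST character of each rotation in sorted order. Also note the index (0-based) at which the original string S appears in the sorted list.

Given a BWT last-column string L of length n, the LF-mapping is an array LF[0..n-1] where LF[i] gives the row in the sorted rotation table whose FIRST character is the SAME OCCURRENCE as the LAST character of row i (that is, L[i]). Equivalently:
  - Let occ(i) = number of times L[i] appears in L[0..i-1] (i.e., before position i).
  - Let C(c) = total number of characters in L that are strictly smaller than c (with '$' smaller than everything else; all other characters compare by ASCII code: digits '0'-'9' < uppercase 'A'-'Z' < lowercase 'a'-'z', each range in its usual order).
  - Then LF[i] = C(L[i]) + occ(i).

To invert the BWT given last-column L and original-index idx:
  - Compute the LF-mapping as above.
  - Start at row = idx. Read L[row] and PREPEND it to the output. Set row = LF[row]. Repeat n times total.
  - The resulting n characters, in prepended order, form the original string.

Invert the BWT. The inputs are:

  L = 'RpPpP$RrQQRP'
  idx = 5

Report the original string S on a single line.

Answer: QpPPQRpPrRR$

Derivation:
LF mapping: 6 9 1 10 2 0 7 11 4 5 8 3
Walk LF starting at row 5, prepending L[row]:
  step 1: row=5, L[5]='$', prepend. Next row=LF[5]=0
  step 2: row=0, L[0]='R', prepend. Next row=LF[0]=6
  step 3: row=6, L[6]='R', prepend. Next row=LF[6]=7
  step 4: row=7, L[7]='r', prepend. Next row=LF[7]=11
  step 5: row=11, L[11]='P', prepend. Next row=LF[11]=3
  step 6: row=3, L[3]='p', prepend. Next row=LF[3]=10
  step 7: row=10, L[10]='R', prepend. Next row=LF[10]=8
  step 8: row=8, L[8]='Q', prepend. Next row=LF[8]=4
  step 9: row=4, L[4]='P', prepend. Next row=LF[4]=2
  step 10: row=2, L[2]='P', prepend. Next row=LF[2]=1
  step 11: row=1, L[1]='p', prepend. Next row=LF[1]=9
  step 12: row=9, L[9]='Q', prepend. Next row=LF[9]=5
Reversed output: QpPPQRpPrRR$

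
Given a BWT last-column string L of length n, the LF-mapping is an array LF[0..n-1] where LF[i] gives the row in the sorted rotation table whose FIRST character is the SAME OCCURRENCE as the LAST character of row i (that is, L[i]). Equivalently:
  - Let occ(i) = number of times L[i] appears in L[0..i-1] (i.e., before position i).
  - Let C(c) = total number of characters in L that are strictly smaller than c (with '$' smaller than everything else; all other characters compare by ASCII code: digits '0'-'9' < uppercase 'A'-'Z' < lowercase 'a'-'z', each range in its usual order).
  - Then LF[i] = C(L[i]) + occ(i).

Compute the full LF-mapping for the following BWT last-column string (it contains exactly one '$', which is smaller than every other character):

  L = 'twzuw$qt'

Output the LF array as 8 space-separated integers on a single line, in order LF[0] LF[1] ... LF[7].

Answer: 2 5 7 4 6 0 1 3

Derivation:
Char counts: '$':1, 'q':1, 't':2, 'u':1, 'w':2, 'z':1
C (first-col start): C('$')=0, C('q')=1, C('t')=2, C('u')=4, C('w')=5, C('z')=7
L[0]='t': occ=0, LF[0]=C('t')+0=2+0=2
L[1]='w': occ=0, LF[1]=C('w')+0=5+0=5
L[2]='z': occ=0, LF[2]=C('z')+0=7+0=7
L[3]='u': occ=0, LF[3]=C('u')+0=4+0=4
L[4]='w': occ=1, LF[4]=C('w')+1=5+1=6
L[5]='$': occ=0, LF[5]=C('$')+0=0+0=0
L[6]='q': occ=0, LF[6]=C('q')+0=1+0=1
L[7]='t': occ=1, LF[7]=C('t')+1=2+1=3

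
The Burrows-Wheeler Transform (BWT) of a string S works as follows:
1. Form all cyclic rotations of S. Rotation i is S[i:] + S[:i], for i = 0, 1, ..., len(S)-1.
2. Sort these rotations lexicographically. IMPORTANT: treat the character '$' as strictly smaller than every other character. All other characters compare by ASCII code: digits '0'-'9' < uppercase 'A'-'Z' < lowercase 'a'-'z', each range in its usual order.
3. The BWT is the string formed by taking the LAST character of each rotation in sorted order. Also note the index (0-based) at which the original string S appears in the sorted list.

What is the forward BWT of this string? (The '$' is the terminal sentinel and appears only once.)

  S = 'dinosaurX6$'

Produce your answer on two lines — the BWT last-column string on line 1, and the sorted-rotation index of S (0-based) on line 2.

Answer: 6Xrs$dinuoa
4

Derivation:
All 11 rotations (rotation i = S[i:]+S[:i]):
  rot[0] = dinosaurX6$
  rot[1] = inosaurX6$d
  rot[2] = nosaurX6$di
  rot[3] = osaurX6$din
  rot[4] = saurX6$dino
  rot[5] = aurX6$dinos
  rot[6] = urX6$dinosa
  rot[7] = rX6$dinosau
  rot[8] = X6$dinosaur
  rot[9] = 6$dinosaurX
  rot[10] = $dinosaurX6
Sorted (with $ < everything):
  sorted[0] = $dinosaurX6  (last char: '6')
  sorted[1] = 6$dinosaurX  (last char: 'X')
  sorted[2] = X6$dinosaur  (last char: 'r')
  sorted[3] = aurX6$dinos  (last char: 's')
  sorted[4] = dinosaurX6$  (last char: '$')
  sorted[5] = inosaurX6$d  (last char: 'd')
  sorted[6] = nosaurX6$di  (last char: 'i')
  sorted[7] = osaurX6$din  (last char: 'n')
  sorted[8] = rX6$dinosau  (last char: 'u')
  sorted[9] = saurX6$dino  (last char: 'o')
  sorted[10] = urX6$dinosa  (last char: 'a')
Last column: 6Xrs$dinuoa
Original string S is at sorted index 4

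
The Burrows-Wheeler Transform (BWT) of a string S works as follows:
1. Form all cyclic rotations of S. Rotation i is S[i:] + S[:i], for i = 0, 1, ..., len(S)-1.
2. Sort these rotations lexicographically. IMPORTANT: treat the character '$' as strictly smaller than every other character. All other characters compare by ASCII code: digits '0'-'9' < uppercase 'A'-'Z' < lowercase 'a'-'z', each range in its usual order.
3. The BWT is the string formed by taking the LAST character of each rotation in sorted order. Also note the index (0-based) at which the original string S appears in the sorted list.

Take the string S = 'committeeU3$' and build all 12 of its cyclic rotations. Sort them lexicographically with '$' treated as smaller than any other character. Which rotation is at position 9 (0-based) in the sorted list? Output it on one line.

Answer: ommitteeU3$c

Derivation:
All 12 rotations (rotation i = S[i:]+S[:i]):
  rot[0] = committeeU3$
  rot[1] = ommitteeU3$c
  rot[2] = mmitteeU3$co
  rot[3] = mitteeU3$com
  rot[4] = itteeU3$comm
  rot[5] = tteeU3$commi
  rot[6] = teeU3$commit
  rot[7] = eeU3$committ
  rot[8] = eU3$committe
  rot[9] = U3$committee
  rot[10] = 3$committeeU
  rot[11] = $committeeU3
Sorted (with $ < everything):
  sorted[0] = $committeeU3
  sorted[1] = 3$committeeU
  sorted[2] = U3$committee
  sorted[3] = committeeU3$
  sorted[4] = eU3$committe
  sorted[5] = eeU3$committ
  sorted[6] = itteeU3$comm
  sorted[7] = mitteeU3$com
  sorted[8] = mmitteeU3$co
  sorted[9] = ommitteeU3$c
  sorted[10] = teeU3$commit
  sorted[11] = tteeU3$commi
sorted[9] = ommitteeU3$c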